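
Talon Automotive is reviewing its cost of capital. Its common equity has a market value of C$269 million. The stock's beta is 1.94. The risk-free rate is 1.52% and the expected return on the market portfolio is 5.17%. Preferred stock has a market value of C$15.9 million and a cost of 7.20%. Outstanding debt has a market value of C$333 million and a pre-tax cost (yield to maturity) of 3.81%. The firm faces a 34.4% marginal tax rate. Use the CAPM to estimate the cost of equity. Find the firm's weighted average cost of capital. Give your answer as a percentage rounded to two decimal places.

Market risk premium = 5.17% − 1.52% = 3.65%.
Cost of equity via CAPM: Re = 1.52% + 1.94 × 3.65% = 8.6010%.
Total capital V = 269 + 15.9 + 333 = 617.9.
Equity: weight = 269/617.9 = 0.4353; cost = 8.601%.
Preferred: weight = 15.9/617.9 = 0.0257; cost = 7.2%.
Debt: weight = 333/617.9 = 0.5389; after-tax cost = 3.81% × (1 − 34.4%) = 2.4994%.
WACC = 0.4353 × 8.6010% + 0.0257 × 7.2000% + 0.5389 × 2.4994% = 5.2766%.

5.28%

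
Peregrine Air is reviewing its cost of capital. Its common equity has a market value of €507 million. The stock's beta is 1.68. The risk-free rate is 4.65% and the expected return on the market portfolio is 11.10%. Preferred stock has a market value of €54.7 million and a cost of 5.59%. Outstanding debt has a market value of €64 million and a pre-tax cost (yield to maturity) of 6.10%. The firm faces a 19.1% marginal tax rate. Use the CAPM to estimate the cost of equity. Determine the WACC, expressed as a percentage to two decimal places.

13.54%

Market risk premium = 11.1% − 4.65% = 6.45%.
Cost of equity via CAPM: Re = 4.65% + 1.68 × 6.45% = 15.4860%.
Total capital V = 507 + 54.7 + 64 = 625.7.
Equity: weight = 507/625.7 = 0.8103; cost = 15.486%.
Preferred: weight = 54.7/625.7 = 0.0874; cost = 5.59%.
Debt: weight = 64/625.7 = 0.1023; after-tax cost = 6.1% × (1 − 19.1%) = 4.9349%.
WACC = 0.8103 × 15.4860% + 0.0874 × 5.5900% + 0.1023 × 4.9349% = 13.5416%.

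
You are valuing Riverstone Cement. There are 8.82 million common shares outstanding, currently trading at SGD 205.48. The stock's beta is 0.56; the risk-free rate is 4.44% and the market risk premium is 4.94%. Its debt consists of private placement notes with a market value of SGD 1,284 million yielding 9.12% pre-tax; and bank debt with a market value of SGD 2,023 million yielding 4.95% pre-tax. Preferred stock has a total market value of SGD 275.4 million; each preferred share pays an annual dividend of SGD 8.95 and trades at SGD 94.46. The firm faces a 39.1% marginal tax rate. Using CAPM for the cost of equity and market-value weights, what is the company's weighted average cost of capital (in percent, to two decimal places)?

Cost of equity via CAPM: Re = 4.44% + 0.56 × 4.94% = 7.2064%.
Cost of preferred: Rp = 8.95 / 94.46 = 9.4749%.
Market value of equity E = 205.48 × 8.82m = 1812.3336m.
Total capital V = 1812.3336 + 275.4 + 1284 + 2023 = 5394.7336.
Equity: weight = 1812.3336/5394.7336 = 0.3359; cost = 7.2064%.
Preferred: weight = 275.4/5394.7336 = 0.0510; cost = 9.4749%.
Private placement notes: weight = 1284/5394.7336 = 0.2380; after-tax cost = 9.12% × (1 − 39.1%) = 5.5541%.
Bank debt: weight = 2023/5394.7336 = 0.3750; after-tax cost = 4.95% × (1 − 39.1%) = 3.0145%.
WACC = 0.3359 × 7.2064% + 0.0510 × 9.4749% + 0.2380 × 5.5541% + 0.3750 × 3.0145% = 5.3570%.

5.36%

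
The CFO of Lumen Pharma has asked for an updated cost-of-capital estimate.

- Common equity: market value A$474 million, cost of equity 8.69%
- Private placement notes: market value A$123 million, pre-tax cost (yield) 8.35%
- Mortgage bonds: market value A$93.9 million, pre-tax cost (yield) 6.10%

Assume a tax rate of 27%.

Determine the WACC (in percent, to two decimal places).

Total capital V = 474 + 123 + 93.9 = 690.9.
Equity: weight = 474/690.9 = 0.6861; cost = 8.69%.
Private placement notes: weight = 123/690.9 = 0.1780; after-tax cost = 8.35% × (1 − 27%) = 6.0955%.
Mortgage bonds: weight = 93.9/690.9 = 0.1359; after-tax cost = 6.1% × (1 − 27%) = 4.4530%.
WACC = 0.6861 × 8.6900% + 0.1780 × 6.0955% + 0.1359 × 4.4530% = 7.6523%.

7.65%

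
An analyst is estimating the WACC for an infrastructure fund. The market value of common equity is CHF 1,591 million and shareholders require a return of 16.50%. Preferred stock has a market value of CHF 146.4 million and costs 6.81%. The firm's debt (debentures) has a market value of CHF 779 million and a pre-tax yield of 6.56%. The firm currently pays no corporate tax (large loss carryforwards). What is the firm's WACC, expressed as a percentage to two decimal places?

12.86%

Total capital V = 1591 + 146.4 + 779 = 2516.4.
Equity: weight = 1591/2516.4 = 0.6323; cost = 16.5%.
Preferred: weight = 146.4/2516.4 = 0.0582; cost = 6.81%.
Debentures: weight = 779/2516.4 = 0.3096; after-tax cost = 6.56% × (1 − 0%) = 6.5600%.
WACC = 0.6323 × 16.5000% + 0.0582 × 6.8100% + 0.3096 × 6.5600% = 12.8591%.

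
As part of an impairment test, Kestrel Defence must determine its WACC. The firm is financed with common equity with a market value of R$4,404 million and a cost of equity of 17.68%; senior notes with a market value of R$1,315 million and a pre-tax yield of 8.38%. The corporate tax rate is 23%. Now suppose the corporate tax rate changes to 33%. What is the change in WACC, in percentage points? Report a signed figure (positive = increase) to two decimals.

Current WACC:
Total capital V = 4404 + 1315 = 5719.
Equity: weight = 4404/5719 = 0.7701; cost = 17.68%.
Senior notes: weight = 1315/5719 = 0.2299; after-tax cost = 8.38% × (1 − 23%) = 6.4526%.
WACC = 0.7701 × 17.6800% + 0.2299 × 6.4526% = 15.0984%.
After the change:
Total capital V = 4404 + 1315 = 5719.
Equity: weight = 4404/5719 = 0.7701; cost = 17.68%.
Senior notes: weight = 1315/5719 = 0.2299; after-tax cost = 8.38% × (1 − 33%) = 5.6146%.
WACC = 0.7701 × 17.6800% + 0.2299 × 5.6146% = 14.9057%.
Change in WACC = 14.9057% − 15.0984% = -0.1927 pp.

-0.19 pp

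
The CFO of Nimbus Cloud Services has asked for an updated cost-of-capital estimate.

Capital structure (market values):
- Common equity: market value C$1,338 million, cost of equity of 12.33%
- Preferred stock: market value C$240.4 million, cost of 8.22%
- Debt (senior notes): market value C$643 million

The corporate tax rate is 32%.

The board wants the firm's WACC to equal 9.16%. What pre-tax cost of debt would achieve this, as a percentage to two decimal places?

4.29%

Total capital V = 1338 + 240.4 + 643 = 2221.4.
Equity weight = 1338/2221.4 = 0.6023.
Preferred weight = 240.4/2221.4 = 0.1082.
Senior notes weight = 643/2221.4 = 0.2895.
Equity contribution = 0.6023 × 12.33% = 7.4266%.
Preferred contribution = 0.1082 × 8.22% = 0.8896%.
Remaining for debt = 9.16% − 8.3162% = 0.8438%.
Rd × (1 − 32%) × 0.2895 = 0.8438%  ⇒  Rd = 4.2869%.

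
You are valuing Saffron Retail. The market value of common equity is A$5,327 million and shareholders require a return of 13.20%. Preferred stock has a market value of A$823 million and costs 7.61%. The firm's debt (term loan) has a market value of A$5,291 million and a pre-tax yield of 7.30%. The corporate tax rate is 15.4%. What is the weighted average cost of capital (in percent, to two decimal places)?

9.55%

Total capital V = 5327 + 823 + 5291 = 11441.
Equity: weight = 5327/11441 = 0.4656; cost = 13.2%.
Preferred: weight = 823/11441 = 0.0719; cost = 7.61%.
Term loan: weight = 5291/11441 = 0.4625; after-tax cost = 7.3% × (1 − 15.4%) = 6.1758%.
WACC = 0.4656 × 13.2000% + 0.0719 × 7.6100% + 0.4625 × 6.1758% = 9.5495%.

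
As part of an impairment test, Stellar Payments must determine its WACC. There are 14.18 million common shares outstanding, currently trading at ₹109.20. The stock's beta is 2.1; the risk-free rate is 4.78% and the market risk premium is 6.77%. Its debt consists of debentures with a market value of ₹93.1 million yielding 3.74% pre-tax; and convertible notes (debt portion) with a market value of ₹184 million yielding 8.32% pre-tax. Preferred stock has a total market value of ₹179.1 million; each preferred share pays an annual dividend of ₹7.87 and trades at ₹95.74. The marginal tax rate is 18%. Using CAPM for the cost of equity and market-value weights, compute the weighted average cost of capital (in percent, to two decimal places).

16.18%

Cost of equity via CAPM: Re = 4.78% + 2.1 × 6.77% = 18.9970%.
Cost of preferred: Rp = 7.87 / 95.74 = 8.2202%.
Market value of equity E = 109.2 × 14.18m = 1548.456m.
Total capital V = 1548.456 + 179.1 + 93.1 + 184 = 2004.656.
Equity: weight = 1548.456/2004.656 = 0.7724; cost = 18.997%.
Preferred: weight = 179.1/2004.656 = 0.0893; cost = 8.2202%.
Debentures: weight = 93.1/2004.656 = 0.0464; after-tax cost = 3.74% × (1 − 18%) = 3.0668%.
Convertible notes (debt portion): weight = 184/2004.656 = 0.0918; after-tax cost = 8.32% × (1 − 18%) = 6.8224%.
WACC = 0.7724 × 18.9970% + 0.0893 × 8.2202% + 0.0464 × 3.0668% + 0.0918 × 6.8224% = 16.1769%.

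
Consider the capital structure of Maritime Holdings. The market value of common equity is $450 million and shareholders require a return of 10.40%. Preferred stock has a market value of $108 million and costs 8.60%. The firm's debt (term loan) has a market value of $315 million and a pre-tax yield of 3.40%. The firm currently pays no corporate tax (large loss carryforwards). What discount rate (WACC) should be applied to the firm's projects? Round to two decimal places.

7.65%

Total capital V = 450 + 108 + 315 = 873.
Equity: weight = 450/873 = 0.5155; cost = 10.4%.
Preferred: weight = 108/873 = 0.1237; cost = 8.6%.
Term loan: weight = 315/873 = 0.3608; after-tax cost = 3.4% × (1 − 0%) = 3.4000%.
WACC = 0.5155 × 10.4000% + 0.1237 × 8.6000% + 0.3608 × 3.4000% = 7.6515%.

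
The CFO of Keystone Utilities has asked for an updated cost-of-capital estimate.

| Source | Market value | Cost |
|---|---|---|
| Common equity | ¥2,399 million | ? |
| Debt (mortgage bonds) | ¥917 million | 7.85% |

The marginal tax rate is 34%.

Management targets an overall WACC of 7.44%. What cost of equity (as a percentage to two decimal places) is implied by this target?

8.30%

Total capital V = 2399 + 917 = 3316.
Equity weight = 2399/3316 = 0.7235.
Mortgage bonds weight = 917/3316 = 0.2765.
Debt contribution = 0.2765 × 7.85% × (1 − 34%) = 1.4327%.
Required equity contribution = 7.44% − 1.4327% = 6.0073%.
Re = 6.0073% / 0.7235 = 8.3035%.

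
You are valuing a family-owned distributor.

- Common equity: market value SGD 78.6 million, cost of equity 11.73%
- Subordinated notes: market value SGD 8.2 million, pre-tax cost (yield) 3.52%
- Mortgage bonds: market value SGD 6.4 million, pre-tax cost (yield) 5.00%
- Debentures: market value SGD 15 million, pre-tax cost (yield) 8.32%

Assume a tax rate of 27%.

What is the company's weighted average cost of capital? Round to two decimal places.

9.77%

Total capital V = 78.6 + 8.2 + 6.4 + 15 = 108.2.
Equity: weight = 78.6/108.2 = 0.7264; cost = 11.73%.
Subordinated notes: weight = 8.2/108.2 = 0.0758; after-tax cost = 3.52% × (1 − 27%) = 2.5696%.
Mortgage bonds: weight = 6.4/108.2 = 0.0591; after-tax cost = 5% × (1 − 27%) = 3.6500%.
Debentures: weight = 15/108.2 = 0.1386; after-tax cost = 8.32% × (1 − 27%) = 6.0736%.
WACC = 0.7264 × 11.7300% + 0.0758 × 2.5696% + 0.0591 × 3.6500% + 0.1386 × 6.0736% = 9.7737%.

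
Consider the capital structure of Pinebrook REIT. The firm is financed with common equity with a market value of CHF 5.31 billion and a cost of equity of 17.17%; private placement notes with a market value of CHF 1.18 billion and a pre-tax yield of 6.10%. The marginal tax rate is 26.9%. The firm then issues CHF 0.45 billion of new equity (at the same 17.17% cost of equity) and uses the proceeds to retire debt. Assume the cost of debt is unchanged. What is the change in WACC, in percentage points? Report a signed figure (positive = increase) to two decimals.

+0.88 pp

Current WACC:
Total capital V = 5.31 + 1.18 = 6.49.
Equity: weight = 5.31/6.49 = 0.8182; cost = 17.17%.
Private placement notes: weight = 1.18/6.49 = 0.1818; after-tax cost = 6.1% × (1 − 26.9%) = 4.4591%.
WACC = 0.8182 × 17.1700% + 0.1818 × 4.4591% = 14.8589%.
After the change:
Total capital V = 5.76 + 0.73 = 6.49.
Equity: weight = 5.76/6.49 = 0.8875; cost = 17.17%.
Private placement notes: weight = 0.73/6.49 = 0.1125; after-tax cost = 6.1% × (1 − 26.9%) = 4.4591%.
WACC = 0.8875 × 17.1700% + 0.1125 × 4.4591% = 15.7403%.
Change in WACC = 15.7403% − 14.8589% = 0.8813 pp.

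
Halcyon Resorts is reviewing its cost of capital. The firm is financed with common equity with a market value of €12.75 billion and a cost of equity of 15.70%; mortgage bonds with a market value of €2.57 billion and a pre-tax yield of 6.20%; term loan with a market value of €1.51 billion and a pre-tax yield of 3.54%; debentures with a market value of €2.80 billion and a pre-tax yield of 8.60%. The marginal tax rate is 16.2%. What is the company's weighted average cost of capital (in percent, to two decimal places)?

12.13%

Total capital V = 12.75 + 2.57 + 1.51 + 2.8 = 19.63.
Equity: weight = 12.75/19.63 = 0.6495; cost = 15.7%.
Mortgage bonds: weight = 2.57/19.63 = 0.1309; after-tax cost = 6.2% × (1 − 16.2%) = 5.1956%.
Term loan: weight = 1.51/19.63 = 0.0769; after-tax cost = 3.54% × (1 − 16.2%) = 2.9665%.
Debentures: weight = 2.8/19.63 = 0.1426; after-tax cost = 8.6% × (1 − 16.2%) = 7.2068%.
WACC = 0.6495 × 15.7000% + 0.1309 × 5.1956% + 0.0769 × 2.9665% + 0.1426 × 7.2068% = 12.1338%.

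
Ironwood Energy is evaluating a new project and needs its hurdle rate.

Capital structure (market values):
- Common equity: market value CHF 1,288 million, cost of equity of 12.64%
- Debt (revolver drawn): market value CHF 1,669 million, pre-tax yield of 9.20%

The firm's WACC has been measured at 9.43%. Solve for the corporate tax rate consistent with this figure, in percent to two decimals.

Total capital V = 1288 + 1669 = 2957.
Equity weight = 1288/2957 = 0.4356.
Revolver drawn weight = 1669/2957 = 0.5644.
Equity contribution = 0.4356 × 12.64% = 5.5057%.
Debt contribution must be 9.43% − 5.5057% = 3.9243%.
0.5644 × 9.2% × (1 − T) = 3.9243%  ⇒  (1 − T) = 0.7557.
T = 24.4263%.

24.43%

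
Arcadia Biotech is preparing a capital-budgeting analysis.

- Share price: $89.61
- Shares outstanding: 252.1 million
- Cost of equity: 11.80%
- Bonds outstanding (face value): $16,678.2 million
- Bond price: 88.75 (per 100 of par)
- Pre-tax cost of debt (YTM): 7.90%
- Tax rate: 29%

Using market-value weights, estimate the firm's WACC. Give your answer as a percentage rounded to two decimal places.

Market value of equity E = 89.61 × 252.1m = 22590.681m. Market value of debt D = 16678.2m × 88.75/100 = 14801.9025m.
Total capital V = 22590.681 + 14801.9025 = 37392.5835.
Equity: weight = 22590.681/37392.5835 = 0.6041; cost = 11.8%.
Bonds outstanding: weight = 14801.9025/37392.5835 = 0.3959; after-tax cost = 7.9% × (1 − 29%) = 5.6090%.
WACC = 0.6041 × 11.8000% + 0.3959 × 5.6090% = 9.3493%.

9.35%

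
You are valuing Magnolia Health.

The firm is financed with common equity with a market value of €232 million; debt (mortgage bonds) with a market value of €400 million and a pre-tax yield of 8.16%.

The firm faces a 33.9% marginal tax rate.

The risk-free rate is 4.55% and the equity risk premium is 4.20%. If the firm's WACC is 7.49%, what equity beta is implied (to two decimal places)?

1.56

Total capital V = 232 + 400 = 632.
Equity weight = 232/632 = 0.3671.
Mortgage bonds weight = 400/632 = 0.6329.
Debt contribution = 0.6329 × 8.16% × (1 − 33.9%) = 3.4138%.
Required equity contribution = 7.49% − 3.4138% = 4.0762%  ⇒  Re = 11.1042%.
CAPM: 11.1042% = 4.55% + β × 4.2%  ⇒  β = 1.5605.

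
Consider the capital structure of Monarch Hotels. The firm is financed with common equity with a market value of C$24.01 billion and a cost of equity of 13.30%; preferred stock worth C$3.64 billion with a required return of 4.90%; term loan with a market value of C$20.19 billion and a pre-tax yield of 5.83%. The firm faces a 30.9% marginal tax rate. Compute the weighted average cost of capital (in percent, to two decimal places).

8.75%

Total capital V = 24.01 + 3.64 + 20.19 = 47.84.
Equity: weight = 24.01/47.84 = 0.5019; cost = 13.3%.
Preferred: weight = 3.64/47.84 = 0.0761; cost = 4.9%.
Term loan: weight = 20.19/47.84 = 0.4220; after-tax cost = 5.83% × (1 − 30.9%) = 4.0285%.
WACC = 0.5019 × 13.3000% + 0.0761 × 4.9000% + 0.4220 × 4.0285% = 8.7480%.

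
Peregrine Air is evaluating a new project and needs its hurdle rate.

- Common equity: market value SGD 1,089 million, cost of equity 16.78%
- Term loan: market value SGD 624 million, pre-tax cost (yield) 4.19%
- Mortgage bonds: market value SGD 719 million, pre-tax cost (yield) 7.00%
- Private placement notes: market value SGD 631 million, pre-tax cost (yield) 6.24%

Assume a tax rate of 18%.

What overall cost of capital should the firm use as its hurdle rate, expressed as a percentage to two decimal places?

9.07%

Total capital V = 1089 + 624 + 719 + 631 = 3063.
Equity: weight = 1089/3063 = 0.3555; cost = 16.78%.
Term loan: weight = 624/3063 = 0.2037; after-tax cost = 4.19% × (1 − 18%) = 3.4358%.
Mortgage bonds: weight = 719/3063 = 0.2347; after-tax cost = 7% × (1 − 18%) = 5.7400%.
Private placement notes: weight = 631/3063 = 0.2060; after-tax cost = 6.24% × (1 − 18%) = 5.1168%.
WACC = 0.3555 × 16.7800% + 0.2037 × 3.4358% + 0.2347 × 5.7400% + 0.2060 × 5.1168% = 9.0673%.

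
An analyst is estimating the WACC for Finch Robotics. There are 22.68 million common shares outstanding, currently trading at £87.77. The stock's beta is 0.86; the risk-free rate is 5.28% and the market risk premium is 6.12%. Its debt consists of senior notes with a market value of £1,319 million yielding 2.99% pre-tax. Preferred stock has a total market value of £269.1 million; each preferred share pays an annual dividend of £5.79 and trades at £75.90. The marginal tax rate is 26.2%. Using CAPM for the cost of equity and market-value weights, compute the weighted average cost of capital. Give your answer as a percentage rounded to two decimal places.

Cost of equity via CAPM: Re = 5.28% + 0.86 × 6.12% = 10.5432%.
Cost of preferred: Rp = 5.79 / 75.9 = 7.6285%.
Market value of equity E = 87.77 × 22.68m = 1990.6236m.
Total capital V = 1990.6236 + 269.1 + 1319 = 3578.7236.
Equity: weight = 1990.6236/3578.7236 = 0.5562; cost = 10.5432%.
Preferred: weight = 269.1/3578.7236 = 0.0752; cost = 7.6285%.
Senior notes: weight = 1319/3578.7236 = 0.3686; after-tax cost = 2.99% × (1 − 26.2%) = 2.2066%.
WACC = 0.5562 × 10.5432% + 0.0752 × 7.6285% + 0.3686 × 2.2066% = 7.2514%.

7.25%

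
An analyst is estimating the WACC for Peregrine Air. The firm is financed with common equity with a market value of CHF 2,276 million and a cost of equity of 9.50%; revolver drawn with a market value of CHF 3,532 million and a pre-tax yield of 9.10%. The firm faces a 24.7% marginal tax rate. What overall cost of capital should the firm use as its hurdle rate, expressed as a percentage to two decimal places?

Total capital V = 2276 + 3532 = 5808.
Equity: weight = 2276/5808 = 0.3919; cost = 9.5%.
Revolver drawn: weight = 3532/5808 = 0.6081; after-tax cost = 9.1% × (1 − 24.7%) = 6.8523%.
WACC = 0.3919 × 9.5000% + 0.6081 × 6.8523% = 7.8899%.

7.89%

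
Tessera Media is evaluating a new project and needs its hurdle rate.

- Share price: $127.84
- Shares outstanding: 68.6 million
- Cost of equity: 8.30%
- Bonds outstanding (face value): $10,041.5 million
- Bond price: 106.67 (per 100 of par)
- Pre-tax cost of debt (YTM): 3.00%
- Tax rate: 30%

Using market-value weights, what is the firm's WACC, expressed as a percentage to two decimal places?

4.89%

Market value of equity E = 127.84 × 68.6m = 8769.824m. Market value of debt D = 10041.5m × 106.67/100 = 10711.26805m.
Total capital V = 8769.824 + 10711.26805 = 19481.09205.
Equity: weight = 8769.824/19481.09205 = 0.4502; cost = 8.3%.
Bonds outstanding: weight = 10711.26805/19481.09205 = 0.5498; after-tax cost = 3% × (1 − 30%) = 2.1000%.
WACC = 0.4502 × 8.3000% + 0.5498 × 2.1000% = 4.8911%.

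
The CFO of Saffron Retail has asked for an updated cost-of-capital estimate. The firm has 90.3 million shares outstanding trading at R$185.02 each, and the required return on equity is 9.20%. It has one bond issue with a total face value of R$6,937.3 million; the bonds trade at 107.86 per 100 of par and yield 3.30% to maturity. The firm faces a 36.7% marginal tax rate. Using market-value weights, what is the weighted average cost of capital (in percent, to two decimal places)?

Market value of equity E = 185.02 × 90.3m = 16707.306m. Market value of debt D = 6937.3m × 107.86/100 = 7482.57178m.
Total capital V = 16707.306 + 7482.57178 = 24189.87778.
Equity: weight = 16707.306/24189.87778 = 0.6907; cost = 9.2%.
Bonds outstanding: weight = 7482.57178/24189.87778 = 0.3093; after-tax cost = 3.3% × (1 − 36.7%) = 2.0889%.
WACC = 0.6907 × 9.2000% + 0.3093 × 2.0889% = 7.0003%.

7.00%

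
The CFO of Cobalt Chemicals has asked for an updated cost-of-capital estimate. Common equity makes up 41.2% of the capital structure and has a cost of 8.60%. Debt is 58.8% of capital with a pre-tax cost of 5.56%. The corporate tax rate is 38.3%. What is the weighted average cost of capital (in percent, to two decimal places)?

5.56%

After-tax cost of debt = 5.56% × (1 − 38.3%) = 3.4305%.
WACC = 0.412 × 8.6000% + 0.588 × 3.4305% = 5.5603%.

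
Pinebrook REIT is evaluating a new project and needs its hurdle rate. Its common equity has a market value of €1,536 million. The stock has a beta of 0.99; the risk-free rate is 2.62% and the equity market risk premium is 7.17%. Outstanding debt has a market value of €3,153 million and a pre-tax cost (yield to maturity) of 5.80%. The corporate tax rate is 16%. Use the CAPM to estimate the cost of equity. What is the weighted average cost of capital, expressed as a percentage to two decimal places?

Cost of equity via CAPM: Re = 2.62% + 0.99 × 7.17% = 9.7183%.
Total capital V = 1536 + 3153 = 4689.
Equity: weight = 1536/4689 = 0.3276; cost = 9.7183%.
Debt: weight = 3153/4689 = 0.6724; after-tax cost = 5.8% × (1 − 16%) = 4.8720%.
WACC = 0.3276 × 9.7183% + 0.6724 × 4.8720% = 6.4595%.

6.46%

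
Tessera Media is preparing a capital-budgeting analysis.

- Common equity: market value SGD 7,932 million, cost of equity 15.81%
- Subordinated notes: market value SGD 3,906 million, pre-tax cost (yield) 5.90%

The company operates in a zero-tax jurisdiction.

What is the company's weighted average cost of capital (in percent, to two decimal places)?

12.54%

Total capital V = 7932 + 3906 = 11838.
Equity: weight = 7932/11838 = 0.6700; cost = 15.81%.
Subordinated notes: weight = 3906/11838 = 0.3300; after-tax cost = 5.9% × (1 − 0%) = 5.9000%.
WACC = 0.6700 × 15.8100% + 0.3300 × 5.9000% = 12.5402%.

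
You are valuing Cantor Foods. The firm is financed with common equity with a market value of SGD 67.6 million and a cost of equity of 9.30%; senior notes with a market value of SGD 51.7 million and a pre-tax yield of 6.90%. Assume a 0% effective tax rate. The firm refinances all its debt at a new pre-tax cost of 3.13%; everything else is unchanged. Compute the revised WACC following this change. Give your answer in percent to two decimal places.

6.63%

After the change:
Total capital V = 67.6 + 51.7 = 119.3.
Equity: weight = 67.6/119.3 = 0.5666; cost = 9.3%.
Senior notes: weight = 51.7/119.3 = 0.4334; after-tax cost = 3.13% × (1 − 0%) = 3.1300%.
WACC = 0.5666 × 9.3000% + 0.4334 × 3.1300% = 6.6262%.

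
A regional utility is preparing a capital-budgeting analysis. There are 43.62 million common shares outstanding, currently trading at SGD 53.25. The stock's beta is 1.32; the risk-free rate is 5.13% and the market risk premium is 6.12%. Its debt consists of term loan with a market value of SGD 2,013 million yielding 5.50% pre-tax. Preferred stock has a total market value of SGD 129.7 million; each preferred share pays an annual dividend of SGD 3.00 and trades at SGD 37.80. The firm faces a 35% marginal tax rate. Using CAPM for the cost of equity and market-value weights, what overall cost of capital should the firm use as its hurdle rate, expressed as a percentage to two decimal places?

Cost of equity via CAPM: Re = 5.13% + 1.32 × 6.12% = 13.2084%.
Cost of preferred: Rp = 3.0 / 37.8 = 7.9365%.
Market value of equity E = 53.25 × 43.62m = 2322.765m.
Total capital V = 2322.765 + 129.7 + 2013 = 4465.465.
Equity: weight = 2322.765/4465.465 = 0.5202; cost = 13.2084%.
Preferred: weight = 129.7/4465.465 = 0.0290; cost = 7.9365%.
Term loan: weight = 2013/4465.465 = 0.4508; after-tax cost = 5.5% × (1 − 35%) = 3.5750%.
WACC = 0.5202 × 13.2084% + 0.0290 × 7.9365% + 0.4508 × 3.5750% = 8.7126%.

8.71%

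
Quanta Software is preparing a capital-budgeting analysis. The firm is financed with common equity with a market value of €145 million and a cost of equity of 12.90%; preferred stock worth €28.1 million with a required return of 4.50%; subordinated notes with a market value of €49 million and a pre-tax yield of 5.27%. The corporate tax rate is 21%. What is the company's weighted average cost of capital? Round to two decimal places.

9.91%

Total capital V = 145 + 28.1 + 49 = 222.1.
Equity: weight = 145/222.1 = 0.6529; cost = 12.9%.
Preferred: weight = 28.1/222.1 = 0.1265; cost = 4.5%.
Subordinated notes: weight = 49/222.1 = 0.2206; after-tax cost = 5.27% × (1 − 21%) = 4.1633%.
WACC = 0.6529 × 12.9000% + 0.1265 × 4.5000% + 0.2206 × 4.1633% = 9.9097%.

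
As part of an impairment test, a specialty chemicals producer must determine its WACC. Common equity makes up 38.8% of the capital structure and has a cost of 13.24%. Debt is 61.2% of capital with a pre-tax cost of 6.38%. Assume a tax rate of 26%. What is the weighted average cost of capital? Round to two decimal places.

8.03%

After-tax cost of debt = 6.38% × (1 − 26%) = 4.7212%.
WACC = 0.388 × 13.2400% + 0.612 × 4.7212% = 8.0265%.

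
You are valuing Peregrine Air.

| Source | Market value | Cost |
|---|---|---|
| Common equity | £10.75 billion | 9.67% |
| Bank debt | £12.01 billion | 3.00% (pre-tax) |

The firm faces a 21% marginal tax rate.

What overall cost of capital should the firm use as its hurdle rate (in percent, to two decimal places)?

Total capital V = 10.75 + 12.01 = 22.76.
Equity: weight = 10.75/22.76 = 0.4723; cost = 9.67%.
Bank debt: weight = 12.01/22.76 = 0.5277; after-tax cost = 3% × (1 − 21%) = 2.3700%.
WACC = 0.4723 × 9.6700% + 0.5277 × 2.3700% = 5.8179%.

5.82%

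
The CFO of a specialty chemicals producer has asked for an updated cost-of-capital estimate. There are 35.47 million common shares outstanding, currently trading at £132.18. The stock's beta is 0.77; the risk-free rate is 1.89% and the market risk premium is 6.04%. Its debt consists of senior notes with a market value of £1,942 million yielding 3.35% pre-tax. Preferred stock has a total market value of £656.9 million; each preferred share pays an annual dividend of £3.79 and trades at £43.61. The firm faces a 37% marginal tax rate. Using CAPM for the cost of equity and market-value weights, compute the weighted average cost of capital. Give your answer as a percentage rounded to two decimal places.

Cost of equity via CAPM: Re = 1.89% + 0.77 × 6.04% = 6.5408%.
Cost of preferred: Rp = 3.79 / 43.61 = 8.6907%.
Market value of equity E = 132.18 × 35.47m = 4688.4246m.
Total capital V = 4688.4246 + 656.9 + 1942 = 7287.3246.
Equity: weight = 4688.4246/7287.3246 = 0.6434; cost = 6.5408%.
Preferred: weight = 656.9/7287.3246 = 0.0901; cost = 8.6907%.
Senior notes: weight = 1942/7287.3246 = 0.2665; after-tax cost = 3.35% × (1 − 37%) = 2.1105%.
WACC = 0.6434 × 6.5408% + 0.0901 × 8.6907% + 0.2665 × 2.1105% = 5.5540%.

5.55%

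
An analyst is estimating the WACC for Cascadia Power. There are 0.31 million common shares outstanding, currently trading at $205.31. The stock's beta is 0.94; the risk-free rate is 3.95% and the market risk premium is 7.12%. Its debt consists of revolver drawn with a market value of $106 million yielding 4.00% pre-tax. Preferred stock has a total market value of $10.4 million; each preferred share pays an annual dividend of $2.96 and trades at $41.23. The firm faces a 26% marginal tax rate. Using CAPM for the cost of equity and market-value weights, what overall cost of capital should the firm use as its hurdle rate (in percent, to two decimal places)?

Cost of equity via CAPM: Re = 3.95% + 0.94 × 7.12% = 10.6428%.
Cost of preferred: Rp = 2.96 / 41.23 = 7.1792%.
Market value of equity E = 205.31 × 0.31m = 63.6461m.
Total capital V = 63.6461 + 10.4 + 106 = 180.0461.
Equity: weight = 63.6461/180.0461 = 0.3535; cost = 10.6428%.
Preferred: weight = 10.4/180.0461 = 0.0578; cost = 7.1792%.
Revolver drawn: weight = 106/180.0461 = 0.5887; after-tax cost = 4% × (1 − 26%) = 2.9600%.
WACC = 0.3535 × 10.6428% + 0.0578 × 7.1792% + 0.5887 × 2.9600% = 5.9196%.

5.92%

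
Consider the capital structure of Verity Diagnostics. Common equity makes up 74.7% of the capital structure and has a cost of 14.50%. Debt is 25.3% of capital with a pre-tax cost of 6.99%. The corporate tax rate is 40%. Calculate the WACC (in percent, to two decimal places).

11.89%

After-tax cost of debt = 6.99% × (1 − 40%) = 4.1940%.
WACC = 0.747 × 14.5000% + 0.253 × 4.1940% = 11.8926%.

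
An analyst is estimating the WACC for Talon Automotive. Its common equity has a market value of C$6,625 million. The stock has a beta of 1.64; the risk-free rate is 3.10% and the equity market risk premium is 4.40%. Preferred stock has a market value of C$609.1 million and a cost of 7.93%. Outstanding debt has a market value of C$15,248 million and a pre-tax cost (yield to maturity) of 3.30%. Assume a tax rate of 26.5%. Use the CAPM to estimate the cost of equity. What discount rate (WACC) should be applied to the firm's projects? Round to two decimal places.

4.90%

Cost of equity via CAPM: Re = 3.1% + 1.64 × 4.4% = 10.3160%.
Total capital V = 6625 + 609.1 + 15248 = 22482.1.
Equity: weight = 6625/22482.1 = 0.2947; cost = 10.316%.
Preferred: weight = 609.1/22482.1 = 0.0271; cost = 7.93%.
Debt: weight = 15248/22482.1 = 0.6782; after-tax cost = 3.3% × (1 − 26.5%) = 2.4255%.
WACC = 0.2947 × 10.3160% + 0.0271 × 7.9300% + 0.6782 × 2.4255% = 4.8998%.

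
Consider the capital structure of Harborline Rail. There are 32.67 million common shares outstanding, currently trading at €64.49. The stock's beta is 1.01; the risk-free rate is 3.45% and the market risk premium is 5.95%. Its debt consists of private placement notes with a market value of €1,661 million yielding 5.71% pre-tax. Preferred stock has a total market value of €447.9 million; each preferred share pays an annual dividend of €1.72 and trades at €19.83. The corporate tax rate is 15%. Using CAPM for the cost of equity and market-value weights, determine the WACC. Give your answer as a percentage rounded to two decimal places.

Cost of equity via CAPM: Re = 3.45% + 1.01 × 5.95% = 9.4595%.
Cost of preferred: Rp = 1.72 / 19.83 = 8.6737%.
Market value of equity E = 64.49 × 32.67m = 2106.8883m.
Total capital V = 2106.8883 + 447.9 + 1661 = 4215.7883.
Equity: weight = 2106.8883/4215.7883 = 0.4998; cost = 9.4595%.
Preferred: weight = 447.9/4215.7883 = 0.1062; cost = 8.6737%.
Private placement notes: weight = 1661/4215.7883 = 0.3940; after-tax cost = 5.71% × (1 − 15%) = 4.8535%.
WACC = 0.4998 × 9.4595% + 0.1062 × 8.6737% + 0.3940 × 4.8535% = 7.5613%.

7.56%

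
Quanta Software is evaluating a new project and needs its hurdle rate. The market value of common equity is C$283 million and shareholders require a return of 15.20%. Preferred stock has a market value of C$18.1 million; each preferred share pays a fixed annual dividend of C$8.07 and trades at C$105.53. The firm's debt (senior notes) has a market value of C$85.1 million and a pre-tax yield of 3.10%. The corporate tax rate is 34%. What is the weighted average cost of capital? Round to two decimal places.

11.95%

Cost of preferred: Rp = 8.07 / 105.53 = 7.6471%.
Total capital V = 283 + 18.1 + 85.1 = 386.2.
Equity: weight = 283/386.2 = 0.7328; cost = 15.2%.
Preferred: weight = 18.1/386.2 = 0.0469; cost = 7.6471%.
Senior notes: weight = 85.1/386.2 = 0.2204; after-tax cost = 3.1% × (1 − 34%) = 2.0460%.
WACC = 0.7328 × 15.2000% + 0.0469 × 7.6471% + 0.2204 × 2.0460% = 11.9475%.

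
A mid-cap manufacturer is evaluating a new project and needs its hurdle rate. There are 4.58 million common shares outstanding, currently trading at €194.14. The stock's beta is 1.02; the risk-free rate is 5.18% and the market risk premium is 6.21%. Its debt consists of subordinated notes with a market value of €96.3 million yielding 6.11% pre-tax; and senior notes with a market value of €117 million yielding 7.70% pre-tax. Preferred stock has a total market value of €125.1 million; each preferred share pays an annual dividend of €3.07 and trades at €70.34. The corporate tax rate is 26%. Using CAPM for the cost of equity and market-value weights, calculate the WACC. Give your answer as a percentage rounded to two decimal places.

9.68%

Cost of equity via CAPM: Re = 5.18% + 1.02 × 6.21% = 11.5142%.
Cost of preferred: Rp = 3.07 / 70.34 = 4.3645%.
Market value of equity E = 194.14 × 4.58m = 889.1612m.
Total capital V = 889.1612 + 125.1 + 96.3 + 117 = 1227.5612.
Equity: weight = 889.1612/1227.5612 = 0.7243; cost = 11.5142%.
Preferred: weight = 125.1/1227.5612 = 0.1019; cost = 4.3645%.
Subordinated notes: weight = 96.3/1227.5612 = 0.0784; after-tax cost = 6.11% × (1 − 26%) = 4.5214%.
Senior notes: weight = 117/1227.5612 = 0.0953; after-tax cost = 7.7% × (1 − 26%) = 5.6980%.
WACC = 0.7243 × 11.5142% + 0.1019 × 4.3645% + 0.0784 × 4.5214% + 0.0953 × 5.6980% = 9.6827%.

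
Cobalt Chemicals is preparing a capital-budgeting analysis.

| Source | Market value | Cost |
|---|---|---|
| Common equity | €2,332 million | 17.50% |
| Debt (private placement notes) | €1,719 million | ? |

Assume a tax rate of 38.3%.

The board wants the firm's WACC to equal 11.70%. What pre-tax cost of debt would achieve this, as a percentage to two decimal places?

6.21%

Total capital V = 2332 + 1719 = 4051.
Equity weight = 2332/4051 = 0.5757.
Private placement notes weight = 1719/4051 = 0.4243.
Equity contribution = 0.5757 × 17.5% = 10.0741%.
Remaining for debt = 11.7% − 10.0741% = 1.6259%.
Rd × (1 − 38.3%) × 0.4243 = 1.6259%  ⇒  Rd = 6.2102%.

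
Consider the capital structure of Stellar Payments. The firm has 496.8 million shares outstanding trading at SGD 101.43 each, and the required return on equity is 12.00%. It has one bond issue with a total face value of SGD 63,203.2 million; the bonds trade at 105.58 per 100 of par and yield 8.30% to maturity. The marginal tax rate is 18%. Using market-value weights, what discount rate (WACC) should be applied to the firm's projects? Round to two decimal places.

9.04%

Market value of equity E = 101.43 × 496.8m = 50390.424m. Market value of debt D = 63203.2m × 105.58/100 = 66729.93856m.
Total capital V = 50390.424 + 66729.93856 = 117120.36256.
Equity: weight = 50390.424/117120.36256 = 0.4302; cost = 12%.
Bonds outstanding: weight = 66729.93856/117120.36256 = 0.5698; after-tax cost = 8.3% × (1 − 18%) = 6.8060%.
WACC = 0.4302 × 12.0000% + 0.5698 × 6.8060% = 9.0407%.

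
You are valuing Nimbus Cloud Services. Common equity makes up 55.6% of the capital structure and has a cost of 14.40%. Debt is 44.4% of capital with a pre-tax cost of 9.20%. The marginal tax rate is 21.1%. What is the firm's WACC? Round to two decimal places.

After-tax cost of debt = 9.2% × (1 − 21.1%) = 7.2588%.
WACC = 0.556 × 14.4000% + 0.444 × 7.2588% = 11.2293%.

11.23%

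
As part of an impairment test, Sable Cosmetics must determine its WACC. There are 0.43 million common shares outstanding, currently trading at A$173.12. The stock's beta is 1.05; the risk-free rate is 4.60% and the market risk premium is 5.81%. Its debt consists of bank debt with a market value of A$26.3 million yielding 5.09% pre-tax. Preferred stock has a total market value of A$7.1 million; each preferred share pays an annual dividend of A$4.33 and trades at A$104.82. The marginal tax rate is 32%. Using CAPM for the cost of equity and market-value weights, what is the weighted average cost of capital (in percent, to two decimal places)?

Cost of equity via CAPM: Re = 4.6% + 1.05 × 5.81% = 10.7005%.
Cost of preferred: Rp = 4.33 / 104.82 = 4.1309%.
Market value of equity E = 173.12 × 0.43m = 74.4416m.
Total capital V = 74.4416 + 7.1 + 26.3 = 107.8416.
Equity: weight = 74.4416/107.8416 = 0.6903; cost = 10.7005%.
Preferred: weight = 7.1/107.8416 = 0.0658; cost = 4.1309%.
Bank debt: weight = 26.3/107.8416 = 0.2439; after-tax cost = 5.09% × (1 − 32%) = 3.4612%.
WACC = 0.6903 × 10.7005% + 0.0658 × 4.1309% + 0.2439 × 3.4612% = 8.5025%.

8.50%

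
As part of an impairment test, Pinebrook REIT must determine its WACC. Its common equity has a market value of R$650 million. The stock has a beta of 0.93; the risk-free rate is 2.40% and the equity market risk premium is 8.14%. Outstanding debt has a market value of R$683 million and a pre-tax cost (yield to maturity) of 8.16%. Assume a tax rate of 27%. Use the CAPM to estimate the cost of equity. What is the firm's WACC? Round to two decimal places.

Cost of equity via CAPM: Re = 2.4% + 0.93 × 8.14% = 9.9702%.
Total capital V = 650 + 683 = 1333.
Equity: weight = 650/1333 = 0.4876; cost = 9.9702%.
Debt: weight = 683/1333 = 0.5124; after-tax cost = 8.16% × (1 − 27%) = 5.9568%.
WACC = 0.4876 × 9.9702% + 0.5124 × 5.9568% = 7.9138%.

7.91%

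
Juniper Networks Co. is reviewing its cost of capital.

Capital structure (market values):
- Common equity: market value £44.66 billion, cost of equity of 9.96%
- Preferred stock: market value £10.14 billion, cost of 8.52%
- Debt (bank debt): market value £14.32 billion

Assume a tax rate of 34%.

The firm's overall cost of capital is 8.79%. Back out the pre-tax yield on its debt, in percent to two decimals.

Total capital V = 44.66 + 10.14 + 14.32 = 69.12.
Equity weight = 44.66/69.12 = 0.6461.
Preferred weight = 10.14/69.12 = 0.1467.
Bank debt weight = 14.32/69.12 = 0.2072.
Equity contribution = 0.6461 × 9.96% = 6.4354%.
Preferred contribution = 0.1467 × 8.52% = 1.2499%.
Remaining for debt = 8.79% − 7.6853% = 1.1047%.
Rd × (1 − 34%) × 0.2072 = 1.1047%  ⇒  Rd = 8.0792%.

8.08%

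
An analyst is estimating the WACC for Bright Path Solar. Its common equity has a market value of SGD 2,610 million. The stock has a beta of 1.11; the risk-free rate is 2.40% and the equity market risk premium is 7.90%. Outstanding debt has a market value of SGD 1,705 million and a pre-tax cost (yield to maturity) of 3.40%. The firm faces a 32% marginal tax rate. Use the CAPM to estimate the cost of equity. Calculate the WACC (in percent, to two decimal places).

7.67%

Cost of equity via CAPM: Re = 2.4% + 1.11 × 7.9% = 11.1690%.
Total capital V = 2610 + 1705 = 4315.
Equity: weight = 2610/4315 = 0.6049; cost = 11.169%.
Debt: weight = 1705/4315 = 0.3951; after-tax cost = 3.4% × (1 − 32%) = 2.3120%.
WACC = 0.6049 × 11.1690% + 0.3951 × 2.3120% = 7.6693%.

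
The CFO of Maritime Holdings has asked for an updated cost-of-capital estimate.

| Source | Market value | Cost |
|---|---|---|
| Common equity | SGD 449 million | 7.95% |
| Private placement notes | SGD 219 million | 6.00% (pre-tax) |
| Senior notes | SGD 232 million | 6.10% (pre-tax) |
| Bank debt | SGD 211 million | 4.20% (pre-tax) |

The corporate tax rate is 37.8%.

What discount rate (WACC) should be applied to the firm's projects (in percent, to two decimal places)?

Total capital V = 449 + 219 + 232 + 211 = 1111.
Equity: weight = 449/1111 = 0.4041; cost = 7.95%.
Private placement notes: weight = 219/1111 = 0.1971; after-tax cost = 6% × (1 − 37.8%) = 3.7320%.
Senior notes: weight = 232/1111 = 0.2088; after-tax cost = 6.1% × (1 − 37.8%) = 3.7942%.
Bank debt: weight = 211/1111 = 0.1899; after-tax cost = 4.2% × (1 − 37.8%) = 2.6124%.
WACC = 0.4041 × 7.9500% + 0.1971 × 3.7320% + 0.2088 × 3.7942% + 0.1899 × 2.6124% = 5.2370%.

5.24%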